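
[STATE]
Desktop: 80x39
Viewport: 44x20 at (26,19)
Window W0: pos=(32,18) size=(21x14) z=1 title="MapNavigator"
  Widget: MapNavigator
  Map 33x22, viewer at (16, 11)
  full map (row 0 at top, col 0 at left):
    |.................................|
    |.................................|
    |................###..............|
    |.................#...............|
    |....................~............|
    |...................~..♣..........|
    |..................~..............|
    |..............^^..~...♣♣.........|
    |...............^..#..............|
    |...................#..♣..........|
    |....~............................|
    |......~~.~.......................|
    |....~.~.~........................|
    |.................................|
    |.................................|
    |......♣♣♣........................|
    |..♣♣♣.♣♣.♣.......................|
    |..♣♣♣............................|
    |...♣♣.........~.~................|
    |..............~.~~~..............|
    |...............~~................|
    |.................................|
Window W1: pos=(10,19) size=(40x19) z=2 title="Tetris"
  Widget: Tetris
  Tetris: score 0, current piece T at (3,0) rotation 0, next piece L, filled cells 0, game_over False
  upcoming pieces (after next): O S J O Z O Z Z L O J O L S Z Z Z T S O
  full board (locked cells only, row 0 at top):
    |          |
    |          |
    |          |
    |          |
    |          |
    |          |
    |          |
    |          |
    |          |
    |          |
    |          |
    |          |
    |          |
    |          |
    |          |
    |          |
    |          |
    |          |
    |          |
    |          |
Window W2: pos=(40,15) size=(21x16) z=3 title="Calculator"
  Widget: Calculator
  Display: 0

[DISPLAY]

━━━━━━━━━━━━━━┃┌───┬───┬───┬───┐  ┃         
              ┃│ 7 │ 8 │ 9 │ ÷ │  ┃         
──────────────┃├───┼───┼───┼───┤  ┃         
:             ┃│ 4 │ 5 │ 6 │ × │  ┃         
              ┃├───┼───┼───┼───┤  ┃         
              ┃│ 1 │ 2 │ 3 │ - │  ┃         
              ┃├───┼───┼───┼───┤  ┃         
              ┃│ 0 │ . │ = │ + │  ┃         
              ┃├───┼───┼───┼───┤  ┃         
e:            ┃│ C │ MC│ MR│ M+│  ┃         
              ┃└───┴───┴───┴───┘  ┃         
              ┗━━━━━━━━━━━━━━━━━━━┛         
                       ┃━━┛                 
                       ┃                    
                       ┃                    
                       ┃                    
                       ┃                    
                       ┃                    
━━━━━━━━━━━━━━━━━━━━━━━┛                    
                                            


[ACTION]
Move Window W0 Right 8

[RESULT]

━━━━━━━━━━━━━━┃┌───┬───┬───┬───┐  ┃         
              ┃│ 7 │ 8 │ 9 │ ÷ │  ┃         
──────────────┃├───┼───┼───┼───┤  ┃         
:             ┃│ 4 │ 5 │ 6 │ × │  ┃         
              ┃├───┼───┼───┼───┤  ┃         
              ┃│ 1 │ 2 │ 3 │ - │  ┃         
              ┃├───┼───┼───┼───┤  ┃         
              ┃│ 0 │ . │ = │ + │  ┃         
              ┃├───┼───┼───┼───┤  ┃         
e:            ┃│ C │ MC│ MR│ M+│  ┃         
              ┃└───┴───┴───┴───┘  ┃         
              ┗━━━━━━━━━━━━━━━━━━━┛         
                       ┃━━━━━━━━━━┛         
                       ┃                    
                       ┃                    
                       ┃                    
                       ┃                    
                       ┃                    
━━━━━━━━━━━━━━━━━━━━━━━┛                    
                                            


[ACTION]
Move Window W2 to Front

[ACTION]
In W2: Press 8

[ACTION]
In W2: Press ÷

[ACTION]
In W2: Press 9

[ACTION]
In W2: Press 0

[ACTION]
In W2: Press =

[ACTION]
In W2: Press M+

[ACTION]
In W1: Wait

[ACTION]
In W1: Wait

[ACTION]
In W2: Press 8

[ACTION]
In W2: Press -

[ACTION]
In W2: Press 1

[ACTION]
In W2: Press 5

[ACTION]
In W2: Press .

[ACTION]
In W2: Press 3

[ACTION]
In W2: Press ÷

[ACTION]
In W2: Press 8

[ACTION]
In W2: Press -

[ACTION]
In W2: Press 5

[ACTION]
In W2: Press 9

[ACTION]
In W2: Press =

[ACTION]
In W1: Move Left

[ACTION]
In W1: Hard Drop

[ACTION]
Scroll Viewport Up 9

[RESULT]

                                            
                                            
                                            
                                            
                                            
              ┏━━━━━━━━━━━━━━━━━━━┓         
              ┃ Calculator        ┃         
              ┠───────────────────┨         
              ┃       -60.90138889┃         
━━━━━━━━━━━━━━┃┌───┬───┬───┬───┐  ┃         
              ┃│ 7 │ 8 │ 9 │ ÷ │  ┃         
──────────────┃├───┼───┼───┼───┤  ┃         
:             ┃│ 4 │ 5 │ 6 │ × │  ┃         
              ┃├───┼───┼───┼───┤  ┃         
              ┃│ 1 │ 2 │ 3 │ - │  ┃         
              ┃├───┼───┼───┼───┤  ┃         
              ┃│ 0 │ . │ = │ + │  ┃         
              ┃├───┼───┼───┼───┤  ┃         
e:            ┃│ C │ MC│ MR│ M+│  ┃         
              ┃└───┴───┴───┴───┘  ┃         


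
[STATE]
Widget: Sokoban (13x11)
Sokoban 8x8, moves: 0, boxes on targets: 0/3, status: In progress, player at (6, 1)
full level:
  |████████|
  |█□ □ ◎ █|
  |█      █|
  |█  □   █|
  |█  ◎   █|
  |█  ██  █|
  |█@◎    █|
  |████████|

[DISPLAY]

████████     
█□ □ ◎ █     
█      █     
█  □   █     
█  ◎   █     
█  ██  █     
█@◎    █     
████████     
Moves: 0  0/3
             
             


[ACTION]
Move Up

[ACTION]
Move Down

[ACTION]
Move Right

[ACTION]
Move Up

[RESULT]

████████     
█□ □ ◎ █     
█      █     
█  □   █     
█  ◎   █     
█ @██  █     
█ ◎    █     
████████     
Moves: 4  0/3
             
             


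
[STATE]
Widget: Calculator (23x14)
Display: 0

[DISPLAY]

                      0
┌───┬───┬───┬───┐      
│ 7 │ 8 │ 9 │ ÷ │      
├───┼───┼───┼───┤      
│ 4 │ 5 │ 6 │ × │      
├───┼───┼───┼───┤      
│ 1 │ 2 │ 3 │ - │      
├───┼───┼───┼───┤      
│ 0 │ . │ = │ + │      
├───┼───┼───┼───┤      
│ C │ MC│ MR│ M+│      
└───┴───┴───┴───┘      
                       
                       


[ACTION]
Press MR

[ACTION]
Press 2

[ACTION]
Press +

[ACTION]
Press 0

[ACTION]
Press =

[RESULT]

                      2
┌───┬───┬───┬───┐      
│ 7 │ 8 │ 9 │ ÷ │      
├───┼───┼───┼───┤      
│ 4 │ 5 │ 6 │ × │      
├───┼───┼───┼───┤      
│ 1 │ 2 │ 3 │ - │      
├───┼───┼───┼───┤      
│ 0 │ . │ = │ + │      
├───┼───┼───┼───┤      
│ C │ MC│ MR│ M+│      
└───┴───┴───┴───┘      
                       
                       


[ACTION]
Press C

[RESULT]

                      0
┌───┬───┬───┬───┐      
│ 7 │ 8 │ 9 │ ÷ │      
├───┼───┼───┼───┤      
│ 4 │ 5 │ 6 │ × │      
├───┼───┼───┼───┤      
│ 1 │ 2 │ 3 │ - │      
├───┼───┼───┼───┤      
│ 0 │ . │ = │ + │      
├───┼───┼───┼───┤      
│ C │ MC│ MR│ M+│      
└───┴───┴───┴───┘      
                       
                       


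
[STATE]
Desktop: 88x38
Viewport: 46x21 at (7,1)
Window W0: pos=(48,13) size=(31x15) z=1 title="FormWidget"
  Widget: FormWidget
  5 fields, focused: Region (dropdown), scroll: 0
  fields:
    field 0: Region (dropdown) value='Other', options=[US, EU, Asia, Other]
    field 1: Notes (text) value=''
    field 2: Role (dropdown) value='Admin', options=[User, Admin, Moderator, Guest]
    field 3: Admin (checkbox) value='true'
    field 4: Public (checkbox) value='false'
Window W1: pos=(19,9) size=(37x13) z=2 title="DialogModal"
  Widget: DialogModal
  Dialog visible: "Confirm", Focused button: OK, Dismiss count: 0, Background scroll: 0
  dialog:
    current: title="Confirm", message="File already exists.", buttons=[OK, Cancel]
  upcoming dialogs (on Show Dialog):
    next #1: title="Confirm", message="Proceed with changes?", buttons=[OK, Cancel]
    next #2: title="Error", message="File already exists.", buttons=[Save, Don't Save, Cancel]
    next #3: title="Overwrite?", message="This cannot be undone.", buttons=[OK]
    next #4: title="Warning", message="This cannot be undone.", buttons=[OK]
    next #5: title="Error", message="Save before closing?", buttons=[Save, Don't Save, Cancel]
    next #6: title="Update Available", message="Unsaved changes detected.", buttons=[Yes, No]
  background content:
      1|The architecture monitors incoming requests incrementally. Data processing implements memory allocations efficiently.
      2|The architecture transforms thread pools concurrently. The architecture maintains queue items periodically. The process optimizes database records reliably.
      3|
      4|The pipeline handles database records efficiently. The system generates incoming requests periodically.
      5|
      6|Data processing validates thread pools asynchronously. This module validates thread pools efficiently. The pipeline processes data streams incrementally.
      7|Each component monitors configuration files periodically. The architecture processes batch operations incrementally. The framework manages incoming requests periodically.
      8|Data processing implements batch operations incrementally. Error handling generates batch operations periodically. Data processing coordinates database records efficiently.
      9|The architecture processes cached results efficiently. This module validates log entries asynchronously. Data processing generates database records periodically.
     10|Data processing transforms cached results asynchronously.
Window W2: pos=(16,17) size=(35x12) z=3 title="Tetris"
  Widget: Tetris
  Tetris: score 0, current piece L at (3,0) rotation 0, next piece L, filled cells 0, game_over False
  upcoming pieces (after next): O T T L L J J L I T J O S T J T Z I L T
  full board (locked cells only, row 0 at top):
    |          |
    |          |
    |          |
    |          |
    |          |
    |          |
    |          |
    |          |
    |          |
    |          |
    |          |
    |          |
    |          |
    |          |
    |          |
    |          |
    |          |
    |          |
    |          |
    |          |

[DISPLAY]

                                              
                                              
                                              
                                              
                                              
                                              
                                              
                                              
            ┏━━━━━━━━━━━━━━━━━━━━━━━━━━━━━━━━━
            ┃ DialogModal                     
            ┠─────────────────────────────────
            ┃The architecture monitors incomin
            ┃The architecture transforms threa
            ┃     ┌──────────────────────┐    
            ┃The p│       Confirm        │ rec
            ┃     │ File already exists. │    
         ┏━━━━━━━━━━━━━━━━━━━━━━━━━━━━━━━━━┓d 
         ┃ Tetris                          ┃ra
         ┠─────────────────────────────────┨h 
         ┃          │Next:                 ┃ed
         ┃          │  ▒                   ┃━━


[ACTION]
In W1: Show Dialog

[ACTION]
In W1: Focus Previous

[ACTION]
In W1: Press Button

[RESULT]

                                              
                                              
                                              
                                              
                                              
                                              
                                              
                                              
            ┏━━━━━━━━━━━━━━━━━━━━━━━━━━━━━━━━━
            ┃ DialogModal                     
            ┠─────────────────────────────────
            ┃The architecture monitors incomin
            ┃The architecture transforms threa
            ┃                                 
            ┃The pipeline handles database rec
            ┃                                 
         ┏━━━━━━━━━━━━━━━━━━━━━━━━━━━━━━━━━┓d 
         ┃ Tetris                          ┃ra
         ┠─────────────────────────────────┨h 
         ┃          │Next:                 ┃ed
         ┃          │  ▒                   ┃━━


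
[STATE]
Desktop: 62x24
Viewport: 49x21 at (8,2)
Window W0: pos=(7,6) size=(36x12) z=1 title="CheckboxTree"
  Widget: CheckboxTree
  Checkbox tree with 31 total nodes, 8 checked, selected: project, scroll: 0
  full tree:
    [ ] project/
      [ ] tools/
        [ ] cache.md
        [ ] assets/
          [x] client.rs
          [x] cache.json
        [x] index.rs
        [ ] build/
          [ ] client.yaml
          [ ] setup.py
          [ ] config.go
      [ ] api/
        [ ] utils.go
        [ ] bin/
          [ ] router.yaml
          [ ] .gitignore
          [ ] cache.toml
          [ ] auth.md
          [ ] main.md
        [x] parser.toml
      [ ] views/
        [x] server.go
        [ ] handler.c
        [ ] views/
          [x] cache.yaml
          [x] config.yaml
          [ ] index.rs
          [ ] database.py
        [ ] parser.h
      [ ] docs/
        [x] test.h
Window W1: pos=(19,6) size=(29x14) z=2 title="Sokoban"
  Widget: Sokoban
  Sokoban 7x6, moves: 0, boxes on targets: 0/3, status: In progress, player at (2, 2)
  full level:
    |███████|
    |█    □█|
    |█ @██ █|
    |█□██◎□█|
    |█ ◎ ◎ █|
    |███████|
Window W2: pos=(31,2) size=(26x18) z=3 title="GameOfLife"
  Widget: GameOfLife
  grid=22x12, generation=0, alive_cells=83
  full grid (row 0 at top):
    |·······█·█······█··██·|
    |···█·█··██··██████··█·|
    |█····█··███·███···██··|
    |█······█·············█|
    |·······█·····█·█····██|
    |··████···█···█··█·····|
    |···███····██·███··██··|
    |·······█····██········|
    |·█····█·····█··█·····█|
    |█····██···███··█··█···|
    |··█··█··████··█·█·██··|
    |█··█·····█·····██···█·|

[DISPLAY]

                       ┏━━━━━━━━━━━━━━━━━━━━━━━━┓
                       ┃ GameOfLife             ┃
                       ┠────────────────────────┨
                       ┃Gen: 0                  ┃
━━━━━━━━━━━┏━━━━━━━━━━━┃·······█·█······█··██·  ┃
 CheckboxTr┃ Sokoban   ┃···█·█··██··██████··█·  ┃
───────────┠───────────┃█····█··███·███···██··  ┃
>[-] projec┃███████    ┃█······█·············█  ┃
   [-] tool┃█    □█    ┃·······█·····█·█····██  ┃
     [ ] ca┃█ @██ █    ┃··████···█···█··█·····  ┃
     [x] as┃█□██◎□█    ┃···███····██·███··██··  ┃
       [x] ┃█ ◎ ◎ █    ┃·······█····██········  ┃
       [x] ┃███████    ┃·█····█·····█··█·····█  ┃
     [x] in┃Moves: 0  0┃█····██···███··█··█···  ┃
     [ ] bu┃           ┃··█··█··████··█·█·██··  ┃
━━━━━━━━━━━┃           ┃█··█·····█·····██···█·  ┃
           ┃           ┃                        ┃
           ┗━━━━━━━━━━━┗━━━━━━━━━━━━━━━━━━━━━━━━┛
                                                 
                                                 
                                                 


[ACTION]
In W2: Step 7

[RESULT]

                       ┏━━━━━━━━━━━━━━━━━━━━━━━━┓
                       ┃ GameOfLife             ┃
                       ┠────────────────────────┨
                       ┃Gen: 7                  ┃
━━━━━━━━━━━┏━━━━━━━━━━━┃·······█··············  ┃
 CheckboxTr┃ Sokoban   ┃·······█··············  ┃
───────────┠───────────┃···██·█··█············  ┃
>[-] projec┃███████    ┃···███··█····█········  ┃
   [-] tool┃█    □█    ┃··█···█·█···█···█·····  ┃
     [ ] ca┃█ @██ █    ┃··█·██·····█····██····  ┃
     [x] as┃█□██◎□█    ┃···███······█·····█·█·  ┃
       [x] ┃█ ◎ ◎ █    ┃·············████·····  ┃
       [x] ┃███████    ┃··············█··█····  ┃
     [x] in┃Moves: 0  0┃···············███····  ┃
     [ ] bu┃           ┃···················██·  ┃
━━━━━━━━━━━┃           ┃······················  ┃
           ┃           ┃                        ┃
           ┗━━━━━━━━━━━┗━━━━━━━━━━━━━━━━━━━━━━━━┛
                                                 
                                                 
                                                 


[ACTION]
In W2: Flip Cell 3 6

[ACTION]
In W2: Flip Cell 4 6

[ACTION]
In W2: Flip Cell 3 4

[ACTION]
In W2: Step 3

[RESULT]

                       ┏━━━━━━━━━━━━━━━━━━━━━━━━┓
                       ┃ GameOfLife             ┃
                       ┠────────────────────────┨
                       ┃Gen: 10                 ┃
━━━━━━━━━━━┏━━━━━━━━━━━┃······██··············  ┃
 CheckboxTr┃ Sokoban   ┃···█████··············  ┃
───────────┠───────────┃··████·███············  ┃
>[-] projec┃███████    ┃····█··███············  ┃
   [-] tool┃█    □█    ┃·█··██·██████··█·█····  ┃
     [ ] ca┃█ @██ █    ┃·█···██···██···█·█····  ┃
     [x] as┃█□██◎□█    ┃··█··█················  ┃
       [x] ┃█ ◎ ◎ █    ┃····█···········█·····  ┃
       [x] ┃███████    ┃··············██·█····  ┃
     [x] in┃Moves: 0  0┃··············███·····  ┃
     [ ] bu┃           ┃···············██·····  ┃
━━━━━━━━━━━┃           ┃······················  ┃
           ┃           ┃                        ┃
           ┗━━━━━━━━━━━┗━━━━━━━━━━━━━━━━━━━━━━━━┛
                                                 
                                                 
                                                 


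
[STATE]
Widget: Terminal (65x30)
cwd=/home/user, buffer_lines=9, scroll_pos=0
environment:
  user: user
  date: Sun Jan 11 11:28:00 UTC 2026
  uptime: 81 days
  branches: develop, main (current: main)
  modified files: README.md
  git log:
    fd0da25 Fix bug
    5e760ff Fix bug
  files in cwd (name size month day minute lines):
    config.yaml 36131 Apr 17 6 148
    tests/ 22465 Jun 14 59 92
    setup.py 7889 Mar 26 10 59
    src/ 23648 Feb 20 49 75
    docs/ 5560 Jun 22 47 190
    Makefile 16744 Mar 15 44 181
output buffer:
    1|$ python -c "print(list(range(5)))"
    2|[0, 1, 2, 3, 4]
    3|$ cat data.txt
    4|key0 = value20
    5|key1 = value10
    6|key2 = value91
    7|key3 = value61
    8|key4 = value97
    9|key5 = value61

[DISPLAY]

$ python -c "print(list(range(5)))"                              
[0, 1, 2, 3, 4]                                                  
$ cat data.txt                                                   
key0 = value20                                                   
key1 = value10                                                   
key2 = value91                                                   
key3 = value61                                                   
key4 = value97                                                   
key5 = value61                                                   
$ █                                                              
                                                                 
                                                                 
                                                                 
                                                                 
                                                                 
                                                                 
                                                                 
                                                                 
                                                                 
                                                                 
                                                                 
                                                                 
                                                                 
                                                                 
                                                                 
                                                                 
                                                                 
                                                                 
                                                                 
                                                                 


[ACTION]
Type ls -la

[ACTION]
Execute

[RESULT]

$ python -c "print(list(range(5)))"                              
[0, 1, 2, 3, 4]                                                  
$ cat data.txt                                                   
key0 = value20                                                   
key1 = value10                                                   
key2 = value91                                                   
key3 = value61                                                   
key4 = value97                                                   
key5 = value61                                                   
$ ls -la                                                         
-rw-r--r--  1 user group    36131 Apr 17 10:06 config.yaml       
drwxr-xr-x  1 user group    22465 Jun 14 10:59 tests/            
-rw-r--r--  1 user group     7889 Mar 26 10:10 setup.py          
drwxr-xr-x  1 user group    23648 Feb 20 10:49 src/              
drwxr-xr-x  1 user group     5560 Jun 22 10:47 docs/             
-rw-r--r--  1 user group    16744 Mar 15 10:44 Makefile          
$ █                                                              
                                                                 
                                                                 
                                                                 
                                                                 
                                                                 
                                                                 
                                                                 
                                                                 
                                                                 
                                                                 
                                                                 
                                                                 
                                                                 


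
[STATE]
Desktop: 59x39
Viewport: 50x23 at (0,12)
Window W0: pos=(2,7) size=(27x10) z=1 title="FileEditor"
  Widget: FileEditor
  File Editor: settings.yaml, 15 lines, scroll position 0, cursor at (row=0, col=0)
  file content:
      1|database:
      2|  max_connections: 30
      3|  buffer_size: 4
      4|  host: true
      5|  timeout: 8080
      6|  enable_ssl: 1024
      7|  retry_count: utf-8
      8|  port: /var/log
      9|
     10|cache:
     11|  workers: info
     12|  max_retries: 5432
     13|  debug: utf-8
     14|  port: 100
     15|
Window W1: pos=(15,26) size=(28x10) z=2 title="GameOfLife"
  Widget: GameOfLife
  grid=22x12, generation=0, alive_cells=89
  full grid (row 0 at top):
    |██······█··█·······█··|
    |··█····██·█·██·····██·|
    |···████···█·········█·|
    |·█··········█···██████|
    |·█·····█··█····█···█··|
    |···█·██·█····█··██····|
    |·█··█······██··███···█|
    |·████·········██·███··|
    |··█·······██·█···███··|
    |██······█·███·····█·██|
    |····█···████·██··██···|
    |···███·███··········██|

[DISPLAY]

  ┃  buffer_size: 4        ░┃                     
  ┃  host: true            ░┃                     
  ┃  timeout: 8080         ░┃                     
  ┃  enable_ssl: 1024      ▼┃                     
  ┗━━━━━━━━━━━━━━━━━━━━━━━━━┛                     
                                                  
                                                  
                                                  
                                                  
                                                  
                                                  
                                                  
                                                  
                                                  
               ┏━━━━━━━━━━━━━━━━━━━━━━━━━━┓       
               ┃ GameOfLife               ┃       
               ┠──────────────────────────┨       
               ┃Gen: 0                    ┃       
               ┃·█··········█···██████    ┃       
               ┃·█·····█··█····█···█··    ┃       
               ┃···█·██·█····█··██····    ┃       
               ┃·█··█······██··███···█    ┃       
               ┃·████·········██·███··    ┃       


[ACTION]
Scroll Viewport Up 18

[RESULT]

                                                  
                                                  
                                                  
                                                  
                                                  
                                                  
                                                  
  ┏━━━━━━━━━━━━━━━━━━━━━━━━━┓                     
  ┃ FileEditor              ┃                     
  ┠─────────────────────────┨                     
  ┃█atabase:               ▲┃                     
  ┃  max_connections: 30   █┃                     
  ┃  buffer_size: 4        ░┃                     
  ┃  host: true            ░┃                     
  ┃  timeout: 8080         ░┃                     
  ┃  enable_ssl: 1024      ▼┃                     
  ┗━━━━━━━━━━━━━━━━━━━━━━━━━┛                     
                                                  
                                                  
                                                  
                                                  
                                                  
                                                  


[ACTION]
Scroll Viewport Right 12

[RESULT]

                                                  
                                                  
                                                  
                                                  
                                                  
                                                  
                                                  
━━━━━━━━━━━━━━━━━━━┓                              
ditor              ┃                              
───────────────────┨                              
se:               ▲┃                              
connections: 30   █┃                              
er_size: 4        ░┃                              
: true            ░┃                              
out: 8080         ░┃                              
le_ssl: 1024      ▼┃                              
━━━━━━━━━━━━━━━━━━━┛                              
                                                  
                                                  
                                                  
                                                  
                                                  
                                                  


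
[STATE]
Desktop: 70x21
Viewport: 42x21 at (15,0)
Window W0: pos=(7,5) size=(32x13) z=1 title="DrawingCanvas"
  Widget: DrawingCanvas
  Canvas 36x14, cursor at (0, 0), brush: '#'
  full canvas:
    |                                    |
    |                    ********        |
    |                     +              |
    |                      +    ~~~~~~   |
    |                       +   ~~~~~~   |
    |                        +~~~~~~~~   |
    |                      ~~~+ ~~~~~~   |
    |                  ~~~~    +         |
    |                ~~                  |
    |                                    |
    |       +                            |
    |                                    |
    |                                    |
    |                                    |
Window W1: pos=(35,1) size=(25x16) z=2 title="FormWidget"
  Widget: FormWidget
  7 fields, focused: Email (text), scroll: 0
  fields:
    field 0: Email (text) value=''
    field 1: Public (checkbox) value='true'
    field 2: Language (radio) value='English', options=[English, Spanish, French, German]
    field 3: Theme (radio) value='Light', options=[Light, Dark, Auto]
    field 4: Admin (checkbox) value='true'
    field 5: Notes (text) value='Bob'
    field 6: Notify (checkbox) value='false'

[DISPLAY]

                                          
                    ┏━━━━━━━━━━━━━━━━━━━━━
                    ┃ FormWidget          
                    ┠─────────────────────
                    ┃> Email:      [      
━━━━━━━━━━━━━━━━━━━━┃  Public:     [x]    
gCanvas             ┃  Language:   (●) Eng
────────────────────┃  Theme:      (●) Lig
                    ┃  Admin:      [x]    
             *******┃  Notes:      [Bob   
              +     ┃  Notify:     [ ]    
               +    ┃                     
                +   ┃                     
                 +~~┃                     
               ~~~+ ┃                     
           ~~~~    +┃                     
         ~~         ┗━━━━━━━━━━━━━━━━━━━━━
━━━━━━━━━━━━━━━━━━━━━━━┛                  
                                          
                                          
                                          


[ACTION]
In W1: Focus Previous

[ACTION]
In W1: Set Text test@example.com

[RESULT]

                                          
                    ┏━━━━━━━━━━━━━━━━━━━━━
                    ┃ FormWidget          
                    ┠─────────────────────
                    ┃  Email:      [      
━━━━━━━━━━━━━━━━━━━━┃  Public:     [x]    
gCanvas             ┃  Language:   (●) Eng
────────────────────┃  Theme:      (●) Lig
                    ┃  Admin:      [x]    
             *******┃  Notes:      [Bob   
              +     ┃> Notify:     [ ]    
               +    ┃                     
                +   ┃                     
                 +~~┃                     
               ~~~+ ┃                     
           ~~~~    +┃                     
         ~~         ┗━━━━━━━━━━━━━━━━━━━━━
━━━━━━━━━━━━━━━━━━━━━━━┛                  
                                          
                                          
                                          


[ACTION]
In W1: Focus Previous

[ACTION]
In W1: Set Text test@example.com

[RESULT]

                                          
                    ┏━━━━━━━━━━━━━━━━━━━━━
                    ┃ FormWidget          
                    ┠─────────────────────
                    ┃  Email:      [      
━━━━━━━━━━━━━━━━━━━━┃  Public:     [x]    
gCanvas             ┃  Language:   (●) Eng
────────────────────┃  Theme:      (●) Lig
                    ┃  Admin:      [x]    
             *******┃> Notes:      [test@e
              +     ┃  Notify:     [ ]    
               +    ┃                     
                +   ┃                     
                 +~~┃                     
               ~~~+ ┃                     
           ~~~~    +┃                     
         ~~         ┗━━━━━━━━━━━━━━━━━━━━━
━━━━━━━━━━━━━━━━━━━━━━━┛                  
                                          
                                          
                                          


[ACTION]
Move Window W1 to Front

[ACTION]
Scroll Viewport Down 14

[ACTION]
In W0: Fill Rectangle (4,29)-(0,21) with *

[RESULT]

                                          
                    ┏━━━━━━━━━━━━━━━━━━━━━
                    ┃ FormWidget          
                    ┠─────────────────────
                    ┃  Email:      [      
━━━━━━━━━━━━━━━━━━━━┃  Public:     [x]    
gCanvas             ┃  Language:   (●) Eng
────────────────────┃  Theme:      (●) Lig
              ******┃  Admin:      [x]    
             *******┃> Notes:      [test@e
              ******┃  Notify:     [ ]    
              ******┃                     
              ******┃                     
                 +~~┃                     
               ~~~+ ┃                     
           ~~~~    +┃                     
         ~~         ┗━━━━━━━━━━━━━━━━━━━━━
━━━━━━━━━━━━━━━━━━━━━━━┛                  
                                          
                                          
                                          


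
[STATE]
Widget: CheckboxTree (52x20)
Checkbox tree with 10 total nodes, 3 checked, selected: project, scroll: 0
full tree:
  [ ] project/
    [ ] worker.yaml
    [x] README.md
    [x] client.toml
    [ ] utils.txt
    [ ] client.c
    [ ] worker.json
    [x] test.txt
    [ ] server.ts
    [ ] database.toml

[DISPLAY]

>[-] project/                                       
   [ ] worker.yaml                                  
   [x] README.md                                    
   [x] client.toml                                  
   [ ] utils.txt                                    
   [ ] client.c                                     
   [ ] worker.json                                  
   [x] test.txt                                     
   [ ] server.ts                                    
   [ ] database.toml                                
                                                    
                                                    
                                                    
                                                    
                                                    
                                                    
                                                    
                                                    
                                                    
                                                    


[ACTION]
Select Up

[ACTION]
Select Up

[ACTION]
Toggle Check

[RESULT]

>[x] project/                                       
   [x] worker.yaml                                  
   [x] README.md                                    
   [x] client.toml                                  
   [x] utils.txt                                    
   [x] client.c                                     
   [x] worker.json                                  
   [x] test.txt                                     
   [x] server.ts                                    
   [x] database.toml                                
                                                    
                                                    
                                                    
                                                    
                                                    
                                                    
                                                    
                                                    
                                                    
                                                    


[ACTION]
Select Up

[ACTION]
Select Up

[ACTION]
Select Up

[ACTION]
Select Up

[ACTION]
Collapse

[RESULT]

>[x] project/                                       
                                                    
                                                    
                                                    
                                                    
                                                    
                                                    
                                                    
                                                    
                                                    
                                                    
                                                    
                                                    
                                                    
                                                    
                                                    
                                                    
                                                    
                                                    
                                                    
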